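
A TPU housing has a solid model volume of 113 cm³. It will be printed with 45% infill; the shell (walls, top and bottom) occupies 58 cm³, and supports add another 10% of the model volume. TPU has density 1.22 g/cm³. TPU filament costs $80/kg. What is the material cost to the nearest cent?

$9.18

Volume inside the shell = 113 − 58 = 55 cm³.
Deposited infill: 0.45 × 55 → 24.75 cm³.
Support: 0.10 × 113 → 11.3 cm³.
Deposited volume = 58 + 24.75 + 11.3 = 94.05 cm³.
Mass = 94.05 × 1.22 = 114.741 g.
Cost = 114.741 g / 1000 × $80/kg = $9.18.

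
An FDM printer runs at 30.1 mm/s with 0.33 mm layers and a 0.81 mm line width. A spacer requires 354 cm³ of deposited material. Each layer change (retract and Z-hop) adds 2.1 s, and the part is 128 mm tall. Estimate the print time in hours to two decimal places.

12.45 hours

Bead cross-section = 0.33 × 0.81, so 0.2673 mm².
Total extruded path = 354000/0.2673 = 1324354.7 mm.
Time extruding = 1324354.7 / 30.1, so 43998.5 s.
Layers = ⌈128/0.33⌉ = 388.
Z-hop total = 388 × 2.1, so 814.8 s.
Total = 43998.5 + 814.8 = 44813.3 s = 12.45 hours.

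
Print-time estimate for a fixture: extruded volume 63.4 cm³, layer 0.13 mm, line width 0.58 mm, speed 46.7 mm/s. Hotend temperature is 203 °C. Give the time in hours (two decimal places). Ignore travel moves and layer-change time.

Extrusion cross-section: 0.13 × 0.58 → 0.0754 mm².
Total extruded path = 63400/0.0754 = 840848.8 mm.
Extrusion time = 840848.8 / 46.7 = 18005.3 s.
That's 18005.3 s → 5.00 hours.

5.00 hours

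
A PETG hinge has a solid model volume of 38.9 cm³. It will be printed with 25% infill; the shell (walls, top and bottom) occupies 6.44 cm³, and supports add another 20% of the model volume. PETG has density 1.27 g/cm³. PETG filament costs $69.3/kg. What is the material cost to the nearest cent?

$1.97

Infill region: 38.9 − 6.44 → 32.46 cm³.
Deposited infill = 0.25 × 32.46, so 8.115 cm³.
Support = 0.20 × 38.9 = 7.78 cm³.
Total extruded = 6.44 + 8.115 + 7.78, so 22.335 cm³.
Mass: 22.335 × 1.27 → 28.36545 g.
Cost = 28.36545 g / 1000 × $69.3/kg = $1.97.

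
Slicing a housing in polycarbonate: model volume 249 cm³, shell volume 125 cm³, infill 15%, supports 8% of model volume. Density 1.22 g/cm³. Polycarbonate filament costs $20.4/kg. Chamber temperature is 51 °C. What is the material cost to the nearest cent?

Interior volume = 249 − 125 = 124 cm³.
Infill deposited: 0.15 × 124 → 18.6 cm³.
Support = 0.08 × 249 = 19.92 cm³.
Total extruded = 125 + 18.6 + 19.92 = 163.52 cm³.
Mass = 163.52 × 1.22 = 199.4944 g.
At $20.4/kg: 199.4944/1000 × 20.4 = $4.07.

$4.07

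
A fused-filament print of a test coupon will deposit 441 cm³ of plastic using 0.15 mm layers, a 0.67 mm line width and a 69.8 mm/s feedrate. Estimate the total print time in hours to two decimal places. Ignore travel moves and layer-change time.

Bead cross-section = 0.15 × 0.67, so 0.1005 mm².
Total extruded path = 441000/0.1005 = 4388059.7 mm.
Print-move time: 4388059.7 / 69.8 → 62866.2 s.
62866.2 s = 17.46 hours.

17.46 hours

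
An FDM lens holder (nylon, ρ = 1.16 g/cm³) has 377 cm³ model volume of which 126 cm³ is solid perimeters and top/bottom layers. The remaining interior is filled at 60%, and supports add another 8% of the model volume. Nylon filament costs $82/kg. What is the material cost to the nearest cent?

Volume inside the shell = 377 − 126 = 251 cm³.
Infill volume = 0.60 × 251, so 150.6 cm³.
Support = 0.08 × 377, so 30.16 cm³.
Total extruded = 126 + 150.6 + 30.16 = 306.76 cm³.
Mass = 306.76 × 1.16 = 355.8416 g.
At $82/kg: 355.8416/1000 × 82 = $29.18.

$29.18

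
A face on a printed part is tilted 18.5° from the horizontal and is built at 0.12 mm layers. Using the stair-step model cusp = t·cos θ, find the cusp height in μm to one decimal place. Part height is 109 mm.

113.8 μm

Cusp = layer height × cos(18.5°) = 0.12 × 0.9483 = 0.113796 mm = 113.8 μm.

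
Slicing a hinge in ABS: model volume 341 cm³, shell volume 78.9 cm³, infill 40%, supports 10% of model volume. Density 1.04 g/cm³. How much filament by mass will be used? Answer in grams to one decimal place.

226.6 g

Volume inside the shell = 341 − 78.9, so 262.1 cm³.
Infill deposited = 0.40 × 262.1, so 104.84 cm³.
Support = 0.10 × 341, so 34.1 cm³.
Total printed volume: 78.9 + 104.84 + 34.1 → 217.84 cm³.
Mass = 217.84 × 1.04, so 226.5536 g.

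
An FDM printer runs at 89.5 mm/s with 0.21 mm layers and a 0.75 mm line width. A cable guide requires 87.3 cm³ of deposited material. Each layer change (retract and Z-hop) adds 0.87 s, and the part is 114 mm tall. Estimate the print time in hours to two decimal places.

Bead cross-section = 0.21 × 0.75, so 0.1575 mm².
Path length: 87300 mm³ / 0.1575 mm² → 554285.7 mm.
Print-move time: 554285.7 / 89.5 → 6193.1 s.
Layer count = ceil(114 / 0.21) = 543.
Z-hop total = 543 × 0.87, so 472.41 s.
Altogether 6193.1 + 472.41 = 6665.51 s, i.e. 1.85 hours.

1.85 hours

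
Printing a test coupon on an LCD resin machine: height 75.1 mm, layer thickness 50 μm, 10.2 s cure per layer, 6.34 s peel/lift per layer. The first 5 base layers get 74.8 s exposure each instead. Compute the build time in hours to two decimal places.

Layer count = ceil(75.1 / 0.05) = 1502.
Burn-in layers: 5 × (74.8 + 6.34) → 405.7 s.
Normal layers = 1497 × (10.2 + 6.34), so 24760.38 s.
Total = 405.7 + 24760.38 = 25166.08 s = 6.99 hours.

6.99 hours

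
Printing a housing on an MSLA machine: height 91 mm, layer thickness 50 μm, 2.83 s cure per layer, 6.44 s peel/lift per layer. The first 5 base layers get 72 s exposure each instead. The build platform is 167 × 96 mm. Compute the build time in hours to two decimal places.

4.78 hours

Layer count = ceil(91 / 0.05) = 1820.
Burn-in layers = 5 × (72 + 6.44), so 392.2 s.
Normal layers = 1815 × (2.83 + 6.44) = 16825.05 s.
Sum: 392.2 + 16825.05 = 17217.25 s → 4.78 hours.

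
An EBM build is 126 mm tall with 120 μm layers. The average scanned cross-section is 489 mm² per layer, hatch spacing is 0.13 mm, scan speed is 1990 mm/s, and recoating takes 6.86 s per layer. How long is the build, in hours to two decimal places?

2.55 hours

Layer count = ceil(126 / 0.12) = 1050.
Hatch length per layer = 489 / 0.13 = 3761.5 mm.
Beam time per layer: 3761.5 / 1990 → 1.8902 s.
Time per layer = 1.8902 + 6.86, so 8.7502 s.
1050 layers × 8.7502 s/layer = 9187.71 s, i.e. 2.55 hours.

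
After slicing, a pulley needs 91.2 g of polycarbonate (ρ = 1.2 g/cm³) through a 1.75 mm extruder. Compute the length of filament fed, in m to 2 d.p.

31.60 m

Volume = 91.2 g / 1.2 g·cm⁻³ = 76 cm³ = 76000 mm³.
A = π r² = π × 0.875² = 2.4053 mm².
L = V/A = 76000/2.4053 = 31596.89 mm → 31.60 m.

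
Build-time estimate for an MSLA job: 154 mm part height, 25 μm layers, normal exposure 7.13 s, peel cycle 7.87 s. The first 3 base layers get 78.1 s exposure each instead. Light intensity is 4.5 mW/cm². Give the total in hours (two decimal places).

Layer count = ceil(154 / 0.025) = 6160.
Burn-in layers = 3 × (78.1 + 7.87), so 257.91 s.
Regular layers = 6157 × (7.13 + 7.87), so 92355 s.
Sum: 257.91 + 92355 = 92612.91 s → 25.73 hours.

25.73 hours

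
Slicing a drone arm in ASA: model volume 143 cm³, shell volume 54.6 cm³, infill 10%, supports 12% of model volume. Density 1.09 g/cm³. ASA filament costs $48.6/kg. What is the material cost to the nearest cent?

$4.27

Infill region = 143 − 54.6, so 88.4 cm³.
Infill deposited = 0.10 × 88.4 = 8.84 cm³.
Support = 0.12 × 143 = 17.16 cm³.
Total extruded = 54.6 + 8.84 + 17.16, so 80.6 cm³.
Mass = 80.6 × 1.09, so 87.854 g.
At $48.6/kg: 87.854/1000 × 48.6 = $4.27.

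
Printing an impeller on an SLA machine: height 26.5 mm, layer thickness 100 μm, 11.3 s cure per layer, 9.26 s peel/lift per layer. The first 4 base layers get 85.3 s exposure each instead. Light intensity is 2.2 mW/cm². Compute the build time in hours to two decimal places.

1.60 hours

Number of layers: 26.5 / 0.1 → 265 (rounded up).
Burn-in layers = 4 × (85.3 + 9.26) = 378.24 s.
Normal layers = 261 × (11.3 + 9.26) = 5366.16 s.
Total = 378.24 + 5366.16 = 5744.4 s = 1.60 hours.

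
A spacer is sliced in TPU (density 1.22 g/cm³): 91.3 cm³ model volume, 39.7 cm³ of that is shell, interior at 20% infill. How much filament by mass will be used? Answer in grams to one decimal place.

61.0 g

Volume inside the shell: 91.3 − 39.7 → 51.6 cm³.
Infill deposited = 0.20 × 51.6 = 10.32 cm³.
Total printed volume: 39.7 + 10.32 → 50.02 cm³.
Mass: 50.02 × 1.22 → 61.0244 g.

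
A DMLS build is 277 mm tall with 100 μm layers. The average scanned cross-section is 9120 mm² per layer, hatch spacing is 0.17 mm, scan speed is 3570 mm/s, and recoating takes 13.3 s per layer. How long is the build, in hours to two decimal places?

Number of layers: 277 / 0.1 → 2770 (rounded up).
Per-layer scan distance = 9120 / 0.17, so 53647.1 mm.
Per-layer scan time = 53647.1 / 3570 = 15.0272 s.
Per-layer time = 15.0272 + 13.3 = 28.3272 s.
2770 layers × 28.3272 s/layer = 78466.344 s, i.e. 21.80 hours.

21.80 hours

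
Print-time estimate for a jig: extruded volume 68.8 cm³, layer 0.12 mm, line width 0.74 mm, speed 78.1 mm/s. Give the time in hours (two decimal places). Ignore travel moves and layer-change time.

Extrusion cross-section = 0.12 × 0.74, so 0.0888 mm².
Path length: 68800 mm³ / 0.0888 mm² → 774774.8 mm.
Time extruding: 774774.8 / 78.1 → 9920.3 s.
In the requested units: 9920.3 s = 2.76 hours.

2.76 hours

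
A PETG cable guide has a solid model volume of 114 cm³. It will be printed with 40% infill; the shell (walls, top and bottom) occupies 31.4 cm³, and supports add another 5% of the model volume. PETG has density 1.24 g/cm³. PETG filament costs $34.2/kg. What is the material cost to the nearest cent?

$2.97

Volume inside the shell: 114 − 31.4 → 82.6 cm³.
Infill volume = 0.40 × 82.6 = 33.04 cm³.
Support = 0.05 × 114 = 5.7 cm³.
Total printed volume = 31.4 + 33.04 + 5.7, so 70.14 cm³.
Mass: 70.14 × 1.24 → 86.9736 g.
At $34.2/kg: 86.9736/1000 × 34.2 = $2.97.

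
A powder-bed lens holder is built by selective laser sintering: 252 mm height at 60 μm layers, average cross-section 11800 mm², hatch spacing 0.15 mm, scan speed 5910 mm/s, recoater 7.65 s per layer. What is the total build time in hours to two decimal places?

24.45 hours

Layer count = ceil(252 / 0.06) = 4200.
Scan path per layer = 11800 / 0.15, so 78666.7 mm.
Laser time per layer = 78666.7 / 5910, so 13.3108 s.
Time per layer: 13.3108 + 7.65 → 20.9608 s.
4200 layers × 20.9608 s/layer = 88035.36 s, i.e. 24.45 hours.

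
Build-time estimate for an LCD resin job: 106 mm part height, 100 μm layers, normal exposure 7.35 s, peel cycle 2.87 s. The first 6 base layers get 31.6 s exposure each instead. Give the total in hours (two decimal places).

3.05 hours

Layers = ⌈106/0.1⌉ = 1060.
Burn-in layers: 6 × (31.6 + 2.87) → 206.82 s.
Normal layers: 1054 × (7.35 + 2.87) → 10771.88 s.
Sum: 206.82 + 10771.88 = 10978.7 s → 3.05 hours.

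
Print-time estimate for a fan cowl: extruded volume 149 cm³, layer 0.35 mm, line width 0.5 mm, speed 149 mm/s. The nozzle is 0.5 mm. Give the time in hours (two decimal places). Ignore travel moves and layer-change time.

1.59 hours

Line area = 0.35 × 0.5 = 0.175 mm².
Toolpath length = 149 cm³ / 0.175 mm² = 149000 / 0.175 = 851428.6 mm.
Extrusion time = 851428.6 / 149, so 5714.3 s.
Converting: 5714.3 s = 1.59 hours.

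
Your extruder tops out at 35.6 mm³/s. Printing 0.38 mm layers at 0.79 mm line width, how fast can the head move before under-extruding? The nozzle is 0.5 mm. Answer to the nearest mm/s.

Extrusion cross-section = 0.38 × 0.79 = 0.3002 mm².
Max speed = 35.6 / 0.3002 = 118.59 ≈ 119 mm/s.

119 mm/s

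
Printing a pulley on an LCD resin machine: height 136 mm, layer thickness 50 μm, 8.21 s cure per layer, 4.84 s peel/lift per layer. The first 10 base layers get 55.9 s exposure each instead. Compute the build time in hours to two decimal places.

Layer count = ceil(136 / 0.05) = 2720.
Burn-in layers = 10 × (55.9 + 4.84) = 607.4 s.
Remaining layers: 2710 × (8.21 + 4.84) → 35365.5 s.
Total = 607.4 + 35365.5 = 35972.9 s = 9.99 hours.

9.99 hours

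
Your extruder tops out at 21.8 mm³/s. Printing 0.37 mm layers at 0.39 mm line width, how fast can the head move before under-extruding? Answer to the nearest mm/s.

151 mm/s

A: 0.37 × 0.39 → 0.1443 mm².
Max speed = 21.8 / 0.1443 = 151.07 ≈ 151 mm/s.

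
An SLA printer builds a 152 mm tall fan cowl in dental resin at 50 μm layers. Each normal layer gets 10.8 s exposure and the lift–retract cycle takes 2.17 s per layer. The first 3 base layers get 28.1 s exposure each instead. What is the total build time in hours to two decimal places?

Layer count = ceil(152 / 0.05) = 3040.
Burn-in layers = 3 × (28.1 + 2.17) = 90.81 s.
Remaining layers = 3037 × (10.8 + 2.17), so 39389.89 s.
Sum: 90.81 + 39389.89 = 39480.7 s → 10.97 hours.

10.97 hours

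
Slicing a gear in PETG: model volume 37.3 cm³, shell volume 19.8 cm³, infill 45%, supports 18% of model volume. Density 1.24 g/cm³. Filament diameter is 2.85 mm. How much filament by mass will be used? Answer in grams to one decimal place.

Infill region: 37.3 − 19.8 → 17.5 cm³.
Deposited infill = 0.45 × 17.5, so 7.875 cm³.
Support = 0.18 × 37.3 = 6.714 cm³.
Total extruded: 19.8 + 7.875 + 6.714 → 34.389 cm³.
Mass = 34.389 × 1.24 = 42.64236 g.

42.6 g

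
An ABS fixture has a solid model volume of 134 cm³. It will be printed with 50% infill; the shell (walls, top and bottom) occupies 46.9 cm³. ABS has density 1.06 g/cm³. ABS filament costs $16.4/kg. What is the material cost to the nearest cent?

$1.57

Interior volume = 134 − 46.9, so 87.1 cm³.
Infill volume = 0.50 × 87.1 = 43.55 cm³.
Total extruded = 46.9 + 43.55, so 90.45 cm³.
Mass: 90.45 × 1.06 → 95.877 g.
Cost = 95.877 g / 1000 × $16.4/kg = $1.57.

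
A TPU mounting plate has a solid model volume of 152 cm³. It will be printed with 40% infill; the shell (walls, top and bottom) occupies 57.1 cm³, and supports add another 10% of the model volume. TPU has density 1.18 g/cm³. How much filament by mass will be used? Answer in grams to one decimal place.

130.1 g

Volume inside the shell: 152 − 57.1 → 94.9 cm³.
Infill deposited = 0.40 × 94.9 = 37.96 cm³.
Support: 0.10 × 152 → 15.2 cm³.
Total printed volume = 57.1 + 37.96 + 15.2 = 110.26 cm³.
Mass = 110.26 × 1.18, so 130.1068 g.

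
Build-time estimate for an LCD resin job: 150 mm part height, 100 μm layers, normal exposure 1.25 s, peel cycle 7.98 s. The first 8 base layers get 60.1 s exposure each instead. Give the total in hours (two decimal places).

3.98 hours

Number of layers: 150 / 0.1 → 1500 (rounded up).
Bottom layers: 8 × (60.1 + 7.98) → 544.64 s.
Remaining layers: 1492 × (1.25 + 7.98) → 13771.16 s.
Total = 544.64 + 13771.16 = 14315.8 s = 3.98 hours.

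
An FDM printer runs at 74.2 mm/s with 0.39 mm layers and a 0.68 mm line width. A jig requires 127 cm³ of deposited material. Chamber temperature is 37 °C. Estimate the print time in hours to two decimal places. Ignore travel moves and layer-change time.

Bead cross-section = 0.39 × 0.68, so 0.2652 mm².
Toolpath length = 127 cm³ / 0.2652 mm² = 127000 / 0.2652 = 478883.9 mm.
Extrusion time: 478883.9 / 74.2 → 6454 s.
That's 6454 s → 1.79 hours.

1.79 hours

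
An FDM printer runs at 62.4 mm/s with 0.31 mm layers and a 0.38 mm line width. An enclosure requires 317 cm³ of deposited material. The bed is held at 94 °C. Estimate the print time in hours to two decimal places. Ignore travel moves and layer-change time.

Line area: 0.31 × 0.38 → 0.1178 mm².
Path length: 317000 mm³ / 0.1178 mm² → 2691001.7 mm.
Time extruding = 2691001.7 / 62.4, so 43125 s.
In the requested units: 43125 s = 11.98 hours.

11.98 hours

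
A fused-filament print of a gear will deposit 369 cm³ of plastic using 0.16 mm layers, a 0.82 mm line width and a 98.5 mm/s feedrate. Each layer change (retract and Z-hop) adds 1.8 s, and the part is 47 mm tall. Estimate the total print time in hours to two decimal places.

Line area = 0.16 × 0.82, so 0.1312 mm².
Path length: 369000 mm³ / 0.1312 mm² → 2812500 mm.
Time extruding = 2812500 / 98.5, so 28553.3 s.
Layers = ⌈47/0.16⌉ = 294.
Z-hop total = 294 × 1.8 = 529.2 s.
Altogether 28553.3 + 529.2 = 29082.5 s, i.e. 8.08 hours.

8.08 hours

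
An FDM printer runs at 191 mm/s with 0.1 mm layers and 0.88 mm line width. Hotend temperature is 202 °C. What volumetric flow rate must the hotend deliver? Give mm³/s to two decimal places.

Extrusion cross-section = 0.1 × 0.88 = 0.088 mm².
Q = v·A = 191 × 0.088 = 16.81 mm³/s.

16.81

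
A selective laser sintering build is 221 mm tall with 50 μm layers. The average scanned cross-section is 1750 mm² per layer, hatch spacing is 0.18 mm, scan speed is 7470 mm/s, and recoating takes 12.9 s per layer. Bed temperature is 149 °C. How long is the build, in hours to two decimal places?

17.44 hours

Layer count = ceil(221 / 0.05) = 4420.
Scan path per layer: 1750 / 0.18 → 9722.2 mm.
Per-layer scan time = 9722.2 / 7470, so 1.3015 s.
Per-layer time = 1.3015 + 12.9 = 14.2015 s.
4420 layers × 14.2015 s/layer = 62770.63 s, i.e. 17.44 hours.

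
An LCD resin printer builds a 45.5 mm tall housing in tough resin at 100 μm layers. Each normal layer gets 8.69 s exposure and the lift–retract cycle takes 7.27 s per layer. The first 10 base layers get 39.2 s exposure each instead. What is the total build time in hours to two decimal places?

2.10 hours

Number of layers: 45.5 / 0.1 → 455 (rounded up).
Base layers: 10 × (39.2 + 7.27) → 464.7 s.
Normal layers = 445 × (8.69 + 7.27), so 7102.2 s.
Sum: 464.7 + 7102.2 = 7566.9 s → 2.10 hours.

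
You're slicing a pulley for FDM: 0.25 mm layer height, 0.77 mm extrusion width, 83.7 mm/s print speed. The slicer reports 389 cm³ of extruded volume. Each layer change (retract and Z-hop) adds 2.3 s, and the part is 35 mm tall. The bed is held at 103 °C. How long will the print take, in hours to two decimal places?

Line area: 0.25 × 0.77 → 0.1925 mm².
Total extruded path = 389000/0.1925 = 2020779.2 mm.
Time extruding = 2020779.2 / 83.7 = 24143.1 s.
Layers = ⌈35/0.25⌉ = 140.
Z-hop total: 140 × 2.3 → 322 s.
Altogether 24143.1 + 322 = 24465.1 s, i.e. 6.80 hours.

6.80 hours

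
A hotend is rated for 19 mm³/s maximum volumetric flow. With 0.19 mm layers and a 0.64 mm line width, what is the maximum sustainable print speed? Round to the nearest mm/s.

Bead cross-section = 0.19 × 0.64, so 0.1216 mm².
v_max = Q/A = 19/0.1216 = 156.25 mm/s → 156 mm/s.

156 mm/s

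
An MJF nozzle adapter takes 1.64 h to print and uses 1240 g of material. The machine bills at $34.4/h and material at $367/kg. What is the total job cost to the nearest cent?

$511.50

Machine cost = 34.4 × 1.64 = $56.416.
Material charge: 367 × 1240/1000 → $455.08.
Job cost: 56.416 + 455.08 = 511.496 ≈ $511.50.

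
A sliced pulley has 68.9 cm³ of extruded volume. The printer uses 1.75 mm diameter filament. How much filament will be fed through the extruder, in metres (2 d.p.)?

28.65 m

Filament cross-section = π × (1.75/2)² = 2.4053 mm².
Length = 68.9 cm³ / 2.4053 mm² = 68900 / 2.4053 = 28645.08 mm = 28.65 m.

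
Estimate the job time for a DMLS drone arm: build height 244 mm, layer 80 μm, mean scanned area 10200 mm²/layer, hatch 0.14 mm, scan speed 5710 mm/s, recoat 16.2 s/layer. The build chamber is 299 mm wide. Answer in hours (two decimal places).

Layers = ⌈244/0.08⌉ = 3050.
Per-layer scan distance: 10200 / 0.14 → 72857.1 mm.
Scan time per layer = 72857.1 / 5710 = 12.7596 s.
Time per layer: 12.7596 + 16.2 → 28.9596 s.
Build time = 3050 × 28.9596 = 88326.78 s = 24.54 hours.

24.54 hours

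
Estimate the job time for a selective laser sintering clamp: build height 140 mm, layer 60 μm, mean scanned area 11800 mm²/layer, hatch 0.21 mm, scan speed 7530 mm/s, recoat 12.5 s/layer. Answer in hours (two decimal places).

Number of layers: 140 / 0.06 → 2334 (rounded up).
Hatch length per layer = 11800 / 0.21, so 56190.5 mm.
Laser time per layer = 56190.5 / 7530 = 7.4622 s.
Layer cycle = 7.4622 + 12.5 = 19.9622 s.
Build time = 2334 × 19.9622 = 46591.7748 s = 12.94 hours.

12.94 hours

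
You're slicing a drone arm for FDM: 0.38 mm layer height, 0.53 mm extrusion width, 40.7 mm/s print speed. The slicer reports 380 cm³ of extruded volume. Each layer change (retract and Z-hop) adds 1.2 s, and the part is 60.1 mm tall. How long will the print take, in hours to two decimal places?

12.93 hours

Extrusion cross-section = 0.38 × 0.53 = 0.2014 mm².
Total extruded path = 380000/0.2014 = 1886792.5 mm.
Print-move time: 1886792.5 / 40.7 → 46358.5 s.
Layer count = ceil(60.1 / 0.38) = 159.
Non-print overhead = 159 × 1.2, so 190.8 s.
Total = 46358.5 + 190.8 = 46549.3 s = 12.93 hours.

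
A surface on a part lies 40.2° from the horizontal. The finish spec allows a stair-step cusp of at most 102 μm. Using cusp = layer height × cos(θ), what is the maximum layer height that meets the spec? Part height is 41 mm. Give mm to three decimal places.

t = h_c / cos θ = 0.102 / 0.7638 = 0.134 mm.

0.134 mm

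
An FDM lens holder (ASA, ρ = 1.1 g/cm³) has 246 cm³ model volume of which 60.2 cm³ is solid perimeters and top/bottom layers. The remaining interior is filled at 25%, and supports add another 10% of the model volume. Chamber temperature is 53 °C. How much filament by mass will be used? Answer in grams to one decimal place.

144.4 g

Volume inside the shell = 246 − 60.2, so 185.8 cm³.
Infill volume = 0.25 × 185.8, so 46.45 cm³.
Support = 0.10 × 246 = 24.6 cm³.
Total extruded: 60.2 + 46.45 + 24.6 → 131.25 cm³.
Mass = 131.25 × 1.1, so 144.375 g.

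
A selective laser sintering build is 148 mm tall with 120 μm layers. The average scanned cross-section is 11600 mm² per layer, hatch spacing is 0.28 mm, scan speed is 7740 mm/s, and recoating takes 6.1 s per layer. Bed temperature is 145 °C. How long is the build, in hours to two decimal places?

Layers = ⌈148/0.12⌉ = 1234.
Per-layer scan distance = 11600 / 0.28, so 41428.6 mm.
Laser time per layer: 41428.6 / 7740 → 5.3525 s.
Per-layer time = 5.3525 + 6.1 = 11.4525 s.
1234 layers × 11.4525 s/layer = 14132.385 s, i.e. 3.93 hours.

3.93 hours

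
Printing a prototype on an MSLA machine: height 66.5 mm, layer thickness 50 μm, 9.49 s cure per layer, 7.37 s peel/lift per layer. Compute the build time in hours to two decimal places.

6.23 hours

Number of layers: 66.5 / 0.05 → 1330 (rounded up).
Per-layer time: 9.49 + 7.37 → 16.86 s.
Total = 1330 × 16.86 = 22423.8 s = 6.23 hours.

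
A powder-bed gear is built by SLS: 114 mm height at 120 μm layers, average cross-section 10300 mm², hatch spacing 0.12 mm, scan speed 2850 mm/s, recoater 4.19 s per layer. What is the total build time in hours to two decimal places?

Layer count = ceil(114 / 0.12) = 950.
Scan path per layer = 10300 / 0.12 = 85833.3 mm.
Per-layer scan time: 85833.3 / 2850 → 30.1169 s.
Layer cycle = 30.1169 + 4.19 = 34.3069 s.
Build time = 950 × 34.3069 = 32591.555 s = 9.05 hours.

9.05 hours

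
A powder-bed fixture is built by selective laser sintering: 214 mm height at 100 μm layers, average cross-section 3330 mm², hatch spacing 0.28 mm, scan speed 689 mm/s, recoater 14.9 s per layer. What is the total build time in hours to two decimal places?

19.12 hours

Layer count = ceil(214 / 0.1) = 2140.
Hatch length per layer = 3330 / 0.28, so 11892.9 mm.
Scan time per layer = 11892.9 / 689 = 17.2611 s.
Layer cycle = 17.2611 + 14.9 = 32.1611 s.
Build time = 2140 × 32.1611 = 68824.754 s = 19.12 hours.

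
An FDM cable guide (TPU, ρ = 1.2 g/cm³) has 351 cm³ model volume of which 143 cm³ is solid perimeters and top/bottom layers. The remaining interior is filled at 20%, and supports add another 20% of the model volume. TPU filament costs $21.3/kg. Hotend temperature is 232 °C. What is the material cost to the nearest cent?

Infill region: 351 − 143 → 208 cm³.
Deposited infill = 0.20 × 208 = 41.6 cm³.
Support = 0.20 × 351 = 70.2 cm³.
Total printed volume = 143 + 41.6 + 70.2, so 254.8 cm³.
Mass = 254.8 × 1.2, so 305.76 g.
At $21.3/kg: 305.76/1000 × 21.3 = $6.51.

$6.51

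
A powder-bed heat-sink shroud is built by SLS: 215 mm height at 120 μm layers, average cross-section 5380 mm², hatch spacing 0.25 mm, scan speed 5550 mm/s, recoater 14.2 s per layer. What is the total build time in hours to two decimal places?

Number of layers: 215 / 0.12 → 1792 (rounded up).
Hatch length per layer = 5380 / 0.25, so 21520 mm.
Per-layer scan time = 21520 / 5550 = 3.8775 s.
Per-layer time = 3.8775 + 14.2 = 18.0775 s.
Total: 1792 × 18.0775 s = 32394.88 s → 9.00 hours.

9.00 hours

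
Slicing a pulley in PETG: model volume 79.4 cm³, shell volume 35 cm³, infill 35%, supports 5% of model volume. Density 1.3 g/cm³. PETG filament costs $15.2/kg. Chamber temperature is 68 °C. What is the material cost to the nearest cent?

$1.08

Interior volume: 79.4 − 35 → 44.4 cm³.
Infill deposited: 0.35 × 44.4 → 15.54 cm³.
Support = 0.05 × 79.4, so 3.97 cm³.
Total printed volume = 35 + 15.54 + 3.97, so 54.51 cm³.
Mass: 54.51 × 1.3 → 70.863 g.
At $15.2/kg: 70.863/1000 × 15.2 = $1.08.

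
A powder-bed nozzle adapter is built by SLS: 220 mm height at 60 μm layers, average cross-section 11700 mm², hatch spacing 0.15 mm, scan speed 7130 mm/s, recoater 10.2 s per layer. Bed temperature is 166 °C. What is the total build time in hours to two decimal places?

21.53 hours

Number of layers: 220 / 0.06 → 3667 (rounded up).
Hatch length per layer = 11700 / 0.15, so 78000 mm.
Laser time per layer = 78000 / 7130 = 10.9397 s.
Per-layer time: 10.9397 + 10.2 → 21.1397 s.
3667 layers × 21.1397 s/layer = 77519.2799 s, i.e. 21.53 hours.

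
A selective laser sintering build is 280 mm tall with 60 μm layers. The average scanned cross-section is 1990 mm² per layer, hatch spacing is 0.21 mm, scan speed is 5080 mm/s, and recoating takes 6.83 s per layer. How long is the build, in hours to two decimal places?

Number of layers: 280 / 0.06 → 4667 (rounded up).
Scan path per layer = 1990 / 0.21, so 9476.2 mm.
Laser time per layer = 9476.2 / 5080, so 1.8654 s.
Time per layer = 1.8654 + 6.83 = 8.6954 s.
Build time = 4667 × 8.6954 = 40581.4318 s = 11.27 hours.

11.27 hours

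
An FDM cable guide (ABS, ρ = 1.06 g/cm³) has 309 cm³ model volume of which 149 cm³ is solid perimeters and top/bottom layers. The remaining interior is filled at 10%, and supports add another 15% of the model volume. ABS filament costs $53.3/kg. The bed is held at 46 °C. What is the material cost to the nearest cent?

Volume inside the shell: 309 − 149 → 160 cm³.
Infill deposited: 0.10 × 160 → 16 cm³.
Support: 0.15 × 309 → 46.35 cm³.
Total printed volume = 149 + 16 + 46.35 = 211.35 cm³.
Mass: 211.35 × 1.06 → 224.031 g.
Cost = 224.031 g / 1000 × $53.3/kg = $11.94.

$11.94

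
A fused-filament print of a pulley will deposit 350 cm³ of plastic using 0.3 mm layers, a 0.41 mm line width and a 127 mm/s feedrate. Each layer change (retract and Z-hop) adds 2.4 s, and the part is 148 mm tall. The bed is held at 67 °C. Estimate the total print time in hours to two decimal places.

Bead cross-section = 0.3 × 0.41, so 0.123 mm².
Path length: 350000 mm³ / 0.123 mm² → 2845528.5 mm.
Extrusion time = 2845528.5 / 127 = 22405.7 s.
Number of layers: 148 / 0.3 → 494 (rounded up).
Z-hop total = 494 × 2.4, so 1185.6 s.
Altogether 22405.7 + 1185.6 = 23591.3 s, i.e. 6.55 hours.

6.55 hours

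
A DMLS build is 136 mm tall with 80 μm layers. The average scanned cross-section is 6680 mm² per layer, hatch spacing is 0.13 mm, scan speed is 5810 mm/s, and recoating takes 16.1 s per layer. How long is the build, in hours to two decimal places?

Layers = ⌈136/0.08⌉ = 1700.
Hatch length per layer = 6680 / 0.13, so 51384.6 mm.
Per-layer scan time: 51384.6 / 5810 → 8.8442 s.
Layer cycle = 8.8442 + 16.1, so 24.9442 s.
Build time = 1700 × 24.9442 = 42405.14 s = 11.78 hours.

11.78 hours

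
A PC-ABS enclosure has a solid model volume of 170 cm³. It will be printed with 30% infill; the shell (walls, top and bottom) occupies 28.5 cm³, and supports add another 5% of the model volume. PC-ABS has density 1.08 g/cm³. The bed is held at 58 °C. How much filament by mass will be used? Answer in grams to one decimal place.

85.8 g

Volume inside the shell = 170 − 28.5 = 141.5 cm³.
Deposited infill = 0.30 × 141.5 = 42.45 cm³.
Support: 0.05 × 170 → 8.5 cm³.
Total printed volume = 28.5 + 42.45 + 8.5 = 79.45 cm³.
Mass: 79.45 × 1.08 → 85.806 g.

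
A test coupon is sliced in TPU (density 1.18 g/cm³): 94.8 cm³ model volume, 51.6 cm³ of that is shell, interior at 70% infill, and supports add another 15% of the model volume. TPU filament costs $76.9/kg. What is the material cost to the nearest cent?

Volume inside the shell = 94.8 − 51.6, so 43.2 cm³.
Infill deposited = 0.70 × 43.2 = 30.24 cm³.
Support: 0.15 × 94.8 → 14.22 cm³.
Total printed volume = 51.6 + 30.24 + 14.22 = 96.06 cm³.
Mass = 96.06 × 1.18 = 113.3508 g.
Cost = 113.3508 g / 1000 × $76.9/kg = $8.72.

$8.72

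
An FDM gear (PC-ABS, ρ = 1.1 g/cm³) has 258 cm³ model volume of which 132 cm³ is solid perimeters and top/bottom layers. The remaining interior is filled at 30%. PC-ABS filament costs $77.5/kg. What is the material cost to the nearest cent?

Volume inside the shell = 258 − 132 = 126 cm³.
Deposited infill = 0.30 × 126, so 37.8 cm³.
Total printed volume: 132 + 37.8 → 169.8 cm³.
Mass: 169.8 × 1.1 → 186.78 g.
Cost = 186.78 g / 1000 × $77.5/kg = $14.48.

$14.48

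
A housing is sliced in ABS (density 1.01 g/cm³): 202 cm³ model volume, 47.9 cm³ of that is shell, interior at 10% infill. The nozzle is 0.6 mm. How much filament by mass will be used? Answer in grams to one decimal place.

63.9 g

Interior volume = 202 − 47.9 = 154.1 cm³.
Deposited infill: 0.10 × 154.1 → 15.41 cm³.
Deposited volume = 47.9 + 15.41 = 63.31 cm³.
Mass = 63.31 × 1.01 = 63.9431 g.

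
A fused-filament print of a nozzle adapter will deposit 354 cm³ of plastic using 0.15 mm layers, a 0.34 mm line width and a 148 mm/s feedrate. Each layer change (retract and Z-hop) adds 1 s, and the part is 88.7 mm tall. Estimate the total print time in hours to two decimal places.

Line area = 0.15 × 0.34 = 0.051 mm².
Total extruded path = 354000/0.051 = 6941176.5 mm.
Extrusion time = 6941176.5 / 148 = 46899.8 s.
Layer count = ceil(88.7 / 0.15) = 592.
Non-print overhead = 592 × 1, so 592 s.
Altogether 46899.8 + 592 = 47491.8 s, i.e. 13.19 hours.

13.19 hours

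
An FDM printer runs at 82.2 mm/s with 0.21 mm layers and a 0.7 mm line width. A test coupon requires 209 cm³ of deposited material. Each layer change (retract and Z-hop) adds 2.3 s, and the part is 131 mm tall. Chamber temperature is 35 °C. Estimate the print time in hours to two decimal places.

Bead cross-section = 0.21 × 0.7 = 0.147 mm².
Path length: 209000 mm³ / 0.147 mm² → 1421768.7 mm.
Print-move time: 1421768.7 / 82.2 → 17296.5 s.
Layers = ⌈131/0.21⌉ = 624.
Non-print overhead = 624 × 2.3 = 1435.2 s.
Altogether 17296.5 + 1435.2 = 18731.7 s, i.e. 5.20 hours.

5.20 hours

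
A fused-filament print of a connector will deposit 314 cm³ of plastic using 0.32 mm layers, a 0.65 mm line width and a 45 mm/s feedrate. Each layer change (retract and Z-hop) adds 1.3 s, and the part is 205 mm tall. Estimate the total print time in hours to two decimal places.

Bead cross-section: 0.32 × 0.65 → 0.208 mm².
Total extruded path = 314000/0.208 = 1509615.4 mm.
Extrusion time: 1509615.4 / 45 → 33547 s.
Number of layers: 205 / 0.32 → 641 (rounded up).
Z-hop total = 641 × 1.3, so 833.3 s.
Altogether 33547 + 833.3 = 34380.3 s, i.e. 9.55 hours.

9.55 hours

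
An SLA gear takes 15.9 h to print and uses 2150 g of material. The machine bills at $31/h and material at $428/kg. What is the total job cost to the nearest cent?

Machine-time cost: 31 × 15.9 → $492.90.
Feedstock cost = 428 × 2150/1000 = $920.20.
Total = 492.90 + 920.20 = $1413.10.

$1413.10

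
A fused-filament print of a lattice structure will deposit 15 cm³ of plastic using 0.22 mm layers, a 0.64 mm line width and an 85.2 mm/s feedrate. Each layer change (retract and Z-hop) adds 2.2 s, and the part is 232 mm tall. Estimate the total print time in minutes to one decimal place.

59.5 minutes

Bead cross-section: 0.22 × 0.64 → 0.1408 mm².
Path length: 15000 mm³ / 0.1408 mm² → 106534.1 mm.
Print-move time = 106534.1 / 85.2 = 1250.4 s.
Number of layers: 232 / 0.22 → 1055 (rounded up).
Layer-change overhead: 1055 × 2.2 → 2321 s.
Altogether 1250.4 + 2321 = 3571.4 s, i.e. 59.5 minutes.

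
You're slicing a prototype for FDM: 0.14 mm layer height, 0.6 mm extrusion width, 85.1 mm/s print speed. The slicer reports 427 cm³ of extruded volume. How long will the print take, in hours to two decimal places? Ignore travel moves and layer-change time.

Bead cross-section = 0.14 × 0.6 = 0.084 mm².
Total extruded path = 427000/0.084 = 5083333.3 mm.
Extrusion time = 5083333.3 / 85.1, so 59733.6 s.
In the requested units: 59733.6 s = 16.59 hours.

16.59 hours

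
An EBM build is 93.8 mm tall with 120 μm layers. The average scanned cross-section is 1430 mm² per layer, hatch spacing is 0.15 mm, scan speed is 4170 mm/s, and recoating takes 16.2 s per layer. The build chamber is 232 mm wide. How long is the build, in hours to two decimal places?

Layers = ⌈93.8/0.12⌉ = 782.
Hatch length per layer: 1430 / 0.15 → 9533.3 mm.
Beam time per layer = 9533.3 / 4170 = 2.2862 s.
Per-layer time = 2.2862 + 16.2 = 18.4862 s.
782 layers × 18.4862 s/layer = 14456.2084 s, i.e. 4.02 hours.

4.02 hours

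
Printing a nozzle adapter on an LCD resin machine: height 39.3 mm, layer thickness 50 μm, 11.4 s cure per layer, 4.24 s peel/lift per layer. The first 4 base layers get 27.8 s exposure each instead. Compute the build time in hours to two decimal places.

Layer count = ceil(39.3 / 0.05) = 786.
Base layers = 4 × (27.8 + 4.24), so 128.16 s.
Remaining layers: 782 × (11.4 + 4.24) → 12230.48 s.
Total = 128.16 + 12230.48 = 12358.64 s = 3.43 hours.

3.43 hours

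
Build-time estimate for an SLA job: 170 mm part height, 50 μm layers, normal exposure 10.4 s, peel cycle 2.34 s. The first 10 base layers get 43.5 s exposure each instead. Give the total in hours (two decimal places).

12.12 hours

Number of layers: 170 / 0.05 → 3400 (rounded up).
Burn-in layers = 10 × (43.5 + 2.34) = 458.4 s.
Normal layers: 3390 × (10.4 + 2.34) → 43188.6 s.
Total = 458.4 + 43188.6 = 43647 s = 12.12 hours.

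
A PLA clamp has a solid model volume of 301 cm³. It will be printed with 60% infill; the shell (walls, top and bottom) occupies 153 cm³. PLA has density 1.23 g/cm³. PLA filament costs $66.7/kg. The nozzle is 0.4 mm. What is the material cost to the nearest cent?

$19.84

Interior volume = 301 − 153 = 148 cm³.
Infill volume = 0.60 × 148, so 88.8 cm³.
Total printed volume = 153 + 88.8, so 241.8 cm³.
Mass: 241.8 × 1.23 → 297.414 g.
At $66.7/kg: 297.414/1000 × 66.7 = $19.84.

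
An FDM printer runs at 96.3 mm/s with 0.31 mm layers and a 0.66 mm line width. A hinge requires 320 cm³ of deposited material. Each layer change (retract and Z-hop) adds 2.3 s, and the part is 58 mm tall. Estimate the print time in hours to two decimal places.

Line area: 0.31 × 0.66 → 0.2046 mm².
Path length: 320000 mm³ / 0.2046 mm² → 1564027.4 mm.
Print-move time: 1564027.4 / 96.3 → 16241.2 s.
Layers = ⌈58/0.31⌉ = 188.
Layer-change overhead = 188 × 2.3, so 432.4 s.
Altogether 16241.2 + 432.4 = 16673.6 s, i.e. 4.63 hours.

4.63 hours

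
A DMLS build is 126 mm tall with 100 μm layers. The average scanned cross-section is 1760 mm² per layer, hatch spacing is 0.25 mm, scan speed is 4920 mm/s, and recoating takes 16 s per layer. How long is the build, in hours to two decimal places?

Number of layers: 126 / 0.1 → 1260 (rounded up).
Scan path per layer: 1760 / 0.25 → 7040 mm.
Scan time per layer = 7040 / 4920, so 1.4309 s.
Per-layer time = 1.4309 + 16, so 17.4309 s.
1260 layers × 17.4309 s/layer = 21962.934 s, i.e. 6.10 hours.

6.10 hours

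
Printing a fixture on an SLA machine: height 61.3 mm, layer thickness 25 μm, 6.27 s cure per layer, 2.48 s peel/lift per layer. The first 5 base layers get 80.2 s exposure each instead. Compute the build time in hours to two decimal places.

6.06 hours

Layers = ⌈61.3/0.025⌉ = 2452.
Burn-in layers = 5 × (80.2 + 2.48) = 413.4 s.
Normal layers: 2447 × (6.27 + 2.48) → 21411.25 s.
Total = 413.4 + 21411.25 = 21824.65 s = 6.06 hours.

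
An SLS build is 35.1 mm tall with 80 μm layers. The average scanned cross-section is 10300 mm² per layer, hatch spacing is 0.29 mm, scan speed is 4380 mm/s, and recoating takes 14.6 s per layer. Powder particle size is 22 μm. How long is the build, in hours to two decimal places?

Layers = ⌈35.1/0.08⌉ = 439.
Hatch length per layer: 10300 / 0.29 → 35517.2 mm.
Per-layer scan time = 35517.2 / 4380 = 8.1089 s.
Per-layer time = 8.1089 + 14.6 = 22.7089 s.
Total: 439 × 22.7089 s = 9969.2071 s → 2.77 hours.

2.77 hours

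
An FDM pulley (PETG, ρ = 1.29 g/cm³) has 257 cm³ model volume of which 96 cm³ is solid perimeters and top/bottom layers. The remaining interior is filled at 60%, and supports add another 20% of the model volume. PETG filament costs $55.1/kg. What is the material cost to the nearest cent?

$17.34

Volume inside the shell = 257 − 96 = 161 cm³.
Deposited infill: 0.60 × 161 → 96.6 cm³.
Support: 0.20 × 257 → 51.4 cm³.
Total printed volume: 96 + 96.6 + 51.4 → 244 cm³.
Mass = 244 × 1.29 = 314.76 g.
At $55.1/kg: 314.76/1000 × 55.1 = $17.34.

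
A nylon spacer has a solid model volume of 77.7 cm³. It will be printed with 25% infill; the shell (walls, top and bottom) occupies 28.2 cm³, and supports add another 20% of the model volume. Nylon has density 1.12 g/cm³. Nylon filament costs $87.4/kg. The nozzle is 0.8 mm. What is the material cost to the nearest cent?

Interior volume: 77.7 − 28.2 → 49.5 cm³.
Infill deposited: 0.25 × 49.5 → 12.375 cm³.
Support: 0.20 × 77.7 → 15.54 cm³.
Total printed volume = 28.2 + 12.375 + 15.54, so 56.115 cm³.
Mass = 56.115 × 1.12, so 62.8488 g.
Cost = 62.8488 g / 1000 × $87.4/kg = $5.49.

$5.49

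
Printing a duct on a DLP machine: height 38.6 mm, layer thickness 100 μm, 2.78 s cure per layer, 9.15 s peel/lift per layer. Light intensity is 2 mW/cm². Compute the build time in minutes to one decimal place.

Layer count = ceil(38.6 / 0.1) = 386.
Cycle time = 2.78 + 9.15, so 11.93 s.
Total = 386 × 11.93 = 4604.98 s = 76.7 minutes.

76.7 minutes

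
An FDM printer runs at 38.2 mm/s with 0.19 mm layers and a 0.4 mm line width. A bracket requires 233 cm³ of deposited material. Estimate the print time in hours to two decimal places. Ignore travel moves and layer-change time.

Bead cross-section = 0.19 × 0.4, so 0.076 mm².
Path length: 233000 mm³ / 0.076 mm² → 3065789.5 mm.
Print-move time = 3065789.5 / 38.2 = 80256.3 s.
Converting: 80256.3 s = 22.29 hours.

22.29 hours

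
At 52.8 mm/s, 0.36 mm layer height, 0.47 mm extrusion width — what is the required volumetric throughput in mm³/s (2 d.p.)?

8.93

Bead cross-section: 0.36 × 0.47 → 0.1692 mm².
Volumetric flow = 52.8 × 0.1692 = 8.93 mm³/s.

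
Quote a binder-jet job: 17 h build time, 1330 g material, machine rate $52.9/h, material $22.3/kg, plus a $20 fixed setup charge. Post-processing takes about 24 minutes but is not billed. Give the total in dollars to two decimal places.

Machine cost = 52.9 × 17, so $899.30.
Material cost = 22.3 × 1330/1000 = $29.659.
Adding setup: 899.30 + 29.659 + 20 → 948.959 ≈ $948.96.

$948.96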